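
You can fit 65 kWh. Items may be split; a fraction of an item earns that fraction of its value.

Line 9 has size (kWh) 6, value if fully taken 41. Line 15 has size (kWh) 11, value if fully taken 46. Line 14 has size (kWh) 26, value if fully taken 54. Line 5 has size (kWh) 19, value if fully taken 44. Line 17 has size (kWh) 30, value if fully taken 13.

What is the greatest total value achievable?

186.3

Sort by value density: Line 9 41/6≈6.83, Line 15 46/11≈4.18, Line 5 44/19≈2.32, Line 14 54/26≈2.08, Line 17 13/30≈0.433.
All 6 kWh of Line 9 fit (value 41) ; 59 remain.
All 11 kWh of Line 15 fit (value 46) ; 48 remain.
Line 5: take in full, 19 kWh for value 44 ; 29 left.
Take all of Line 14 (26 kWh, value 54) ; 3 kWh left.
Only 3 kWh remain; take 3/30 of Line 17 for value 13×3/30 = 1.3.
Total value = 186.3.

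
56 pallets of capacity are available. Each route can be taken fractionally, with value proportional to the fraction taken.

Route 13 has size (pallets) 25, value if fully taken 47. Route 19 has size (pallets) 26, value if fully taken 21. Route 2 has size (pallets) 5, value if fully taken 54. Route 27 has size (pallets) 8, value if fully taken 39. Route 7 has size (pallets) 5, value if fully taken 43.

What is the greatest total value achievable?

193.5

Rank by value-to-size ratio: Route 2 54/5≈10.8, Route 7 43/5≈8.6, Route 27 39/8≈4.88, Route 13 47/25≈1.88, Route 19 21/26≈0.808.
All 5 pallets of Route 2 fit (value 54) ; 51 remain.
Route 7: take in full, 5 pallets for value 43 ; 46 left.
All 8 pallets of Route 27 fit (value 39) ; 38 remain.
All 25 pallets of Route 13 fit (value 47) ; 13 remain.
Only 13 pallets remain; take 13/26 of Route 19 for value 21×13/26 = 10.5.
Total value = 193.5.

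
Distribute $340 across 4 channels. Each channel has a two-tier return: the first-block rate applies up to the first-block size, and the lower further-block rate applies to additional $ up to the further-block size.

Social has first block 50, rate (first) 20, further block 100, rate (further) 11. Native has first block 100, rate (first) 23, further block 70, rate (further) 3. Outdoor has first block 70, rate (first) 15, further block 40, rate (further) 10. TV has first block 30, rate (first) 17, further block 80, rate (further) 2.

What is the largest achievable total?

Treat each block as its own option and order by rate: Native/tier1 23 > Social/tier1 20 > TV/tier1 17 > Outdoor/tier1 15 > Social/tier2 11 > Outdoor/tier2 10 > Native/tier2 3 > TV/tier2 2.
Native/tier1 (23): +100 ; 240 left.
Social/tier1 (20): +50 ; 190 left.
TV/tier1 (17): +30 ; 160 left.
Outdoor/tier1 (15): +70 ; 90 left.
Social tier2 at 11: only 90 left, fill 90.
Total = 23×100 + 20×50 + 17×30 + 15×70 + 11×90 = 5850.

5850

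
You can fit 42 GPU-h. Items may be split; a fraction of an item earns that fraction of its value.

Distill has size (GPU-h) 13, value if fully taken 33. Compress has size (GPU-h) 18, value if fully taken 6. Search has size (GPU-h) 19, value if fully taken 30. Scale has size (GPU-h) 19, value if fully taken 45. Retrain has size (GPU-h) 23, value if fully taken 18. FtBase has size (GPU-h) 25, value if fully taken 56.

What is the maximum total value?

Rank by value-to-size ratio: Distill 33/13≈2.54, Scale 45/19≈2.37, FtBase 56/25≈2.24, Search 30/19≈1.58, Retrain 18/23≈0.783, Compress 6/18≈0.333.
Distill: take in full, 13 GPU-h for value 33 ; 29 left.
All 19 GPU-h of Scale fit (value 45) ; 10 remain.
Fill the last 10 GPU-h with part of FtBase: 10/25 of it earns 22.4.
Total value = 100.4.

100.4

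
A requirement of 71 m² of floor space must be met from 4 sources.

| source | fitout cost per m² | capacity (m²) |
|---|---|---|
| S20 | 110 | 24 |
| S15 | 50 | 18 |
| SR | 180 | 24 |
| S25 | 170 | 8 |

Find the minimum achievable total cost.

Fill from the cheapest source first.
Take 18 from S15 at 50 ; need 53 more.
S20 at 110: take all 24 m² ; 29 still needed.
Take 8 from S25 at 170 ; need 21 more.
Take 21 from SR at 180 to finish.
Cost = 18×50 + 24×110 + 8×170 + 21×180 = 8680.

8680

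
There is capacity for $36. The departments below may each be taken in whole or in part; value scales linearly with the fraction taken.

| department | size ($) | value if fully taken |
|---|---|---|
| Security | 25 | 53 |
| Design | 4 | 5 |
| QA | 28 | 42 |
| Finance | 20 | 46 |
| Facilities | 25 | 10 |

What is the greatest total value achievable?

Sort by value density: Finance 46/20≈2.3, Security 53/25≈2.12, QA 42/28≈1.5, Design 5/4≈1.25, Facilities 10/25≈0.4.
Finance: take in full, 20 $ for value 46 — 16 left.
16 $ left: a 16/25 share of Security gives 53×16/25 = 33.92.
Total value = 79.92.

79.92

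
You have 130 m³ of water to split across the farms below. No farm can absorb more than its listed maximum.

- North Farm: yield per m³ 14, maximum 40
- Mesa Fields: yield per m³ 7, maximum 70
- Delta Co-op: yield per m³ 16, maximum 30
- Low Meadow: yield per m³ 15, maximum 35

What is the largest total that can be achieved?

1740

Order the farms by yield per m³: Delta Co-op 16 > Low Meadow 15 > North Farm 14 > Mesa Fields 7.
Delta Co-op: +30 to 30 (cap) — 100 left.
Give Low Meadow 35 to hit its cap of 35 — 65 left.
North Farm takes 40 to reach its cap of 40 — 25 left.
Mesa Fields has room for 70 but only 25 remain, so it gets 25.
Total = 14×40 + 7×25 + 16×30 + 15×35 = 1740.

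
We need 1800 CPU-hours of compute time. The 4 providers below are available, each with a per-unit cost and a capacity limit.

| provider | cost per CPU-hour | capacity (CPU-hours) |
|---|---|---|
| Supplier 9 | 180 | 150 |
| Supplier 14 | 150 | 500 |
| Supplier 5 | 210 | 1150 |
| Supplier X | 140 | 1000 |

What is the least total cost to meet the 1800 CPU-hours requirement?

Cheapest first:
Supplier X at 140: take all 1000 CPU-hours ; 800 still needed.
Supplier 14 (150): use full 500 ; 300 CPU-hours to go.
Supplier 9 at 180: take all 150 CPU-hours ; 150 still needed.
Supplier 5 at 210: take 150 of its 1150 ; requirement met.
Cost = 1000×140 + 500×150 + 150×180 + 150×210 = 273500.

273500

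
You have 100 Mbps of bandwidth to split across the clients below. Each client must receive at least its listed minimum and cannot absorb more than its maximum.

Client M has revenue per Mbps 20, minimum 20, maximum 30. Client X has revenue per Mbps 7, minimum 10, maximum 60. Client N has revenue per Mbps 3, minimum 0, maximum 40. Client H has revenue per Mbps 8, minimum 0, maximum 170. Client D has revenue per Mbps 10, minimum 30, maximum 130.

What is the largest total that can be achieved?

1270

Meeting every minimum uses 20+10+0+0+30 = 60 Mbps, leaving 40.
Rank by revenue per Mbps: Client M 20 > Client D 10 > Client H 8 > Client X 7 > Client N 3.
Client M: +10 to 30 (cap) → 30 left.
Client D: +30 (room for 100) → 60. Pool exhausted.
Total = 20×30 + 7×10 + 10×60 = 1270.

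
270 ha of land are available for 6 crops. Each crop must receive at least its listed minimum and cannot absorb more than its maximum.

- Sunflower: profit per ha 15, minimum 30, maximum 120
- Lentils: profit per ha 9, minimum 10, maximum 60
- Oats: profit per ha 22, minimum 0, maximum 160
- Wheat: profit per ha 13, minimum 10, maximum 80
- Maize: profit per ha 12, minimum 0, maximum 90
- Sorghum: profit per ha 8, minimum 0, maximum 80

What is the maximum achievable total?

Meeting every minimum uses 30+10+0+10+0+0 = 50 ha, leaving 220.
Order the crops by profit per ha: Oats 22 > Sunflower 15 > Wheat 13 > Maize 12 > Lentils 9 > Sorghum 8.
Oats: +160 to 160 (cap) — 60 left.
Sunflower has room for 90 more but only 60 remain, so it gets 90.
Total = 15×90 + 9×10 + 22×160 + 13×10 = 5090.

5090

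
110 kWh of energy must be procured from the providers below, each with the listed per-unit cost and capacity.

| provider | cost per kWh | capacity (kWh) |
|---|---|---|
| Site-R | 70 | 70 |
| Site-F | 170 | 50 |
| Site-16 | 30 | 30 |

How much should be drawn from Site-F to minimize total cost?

10

Use providers in increasing cost order.
Site-16 at 30: take all 30 kWh ; 80 still needed.
Site-R (70): use full 70 ; 10 kWh to go.
Site-F at 170: take 10 of its 50 ; requirement met.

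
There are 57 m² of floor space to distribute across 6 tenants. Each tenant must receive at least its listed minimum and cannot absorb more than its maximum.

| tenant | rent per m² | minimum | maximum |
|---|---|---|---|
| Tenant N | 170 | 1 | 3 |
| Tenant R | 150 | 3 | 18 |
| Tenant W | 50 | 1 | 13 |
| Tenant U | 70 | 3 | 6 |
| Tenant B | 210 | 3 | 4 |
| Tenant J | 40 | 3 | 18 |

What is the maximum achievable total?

5640

Meeting every minimum uses 1+3+1+3+3+3 = 14 m², leaving 43.
Rank by rent per m²: Tenant B 210 > Tenant N 170 > Tenant R 150 > Tenant U 70 > Tenant W 50 > Tenant J 40.
Tenant B: +1 to 4 (cap) → 42 left.
Tenant N takes 2 more to reach its cap of 3 → 40 left.
Tenant R: +15 to 18 (cap) → 25 left.
Give Tenant U 3 more to hit its cap of 6 → 22 left.
Give Tenant W 12 more to hit its cap of 13 → 10 left.
Only 10 left; Tenant J takes them to reach 13.
Total = 170×3 + 150×18 + 50×13 + 70×6 + 210×4 + 40×13 = 5640.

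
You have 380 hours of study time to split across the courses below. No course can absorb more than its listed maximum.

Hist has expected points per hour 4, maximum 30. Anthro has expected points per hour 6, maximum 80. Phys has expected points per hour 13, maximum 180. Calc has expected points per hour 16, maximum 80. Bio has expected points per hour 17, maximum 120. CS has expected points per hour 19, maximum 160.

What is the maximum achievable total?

Highest expected points per hour first: CS 19 > Bio 17 > Calc 16 > Phys 13 > Anthro 6 > Hist 4.
CS takes 160 to reach its cap of 160 ; 220 left.
Bio: +120 to 120 (cap) ; 100 left.
Calc: +80 to 80 (cap) ; 20 left.
Only 20 left; Phys takes them to reach 20.
Total = 13×20 + 16×80 + 17×120 + 19×160 = 6620.

6620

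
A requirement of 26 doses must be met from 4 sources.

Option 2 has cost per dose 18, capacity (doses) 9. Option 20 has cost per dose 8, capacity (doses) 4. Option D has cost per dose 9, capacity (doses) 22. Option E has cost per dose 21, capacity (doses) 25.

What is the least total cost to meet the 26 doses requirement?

Cheapest first:
Take 4 from Option 20 at 8 → need 22 more.
Take 22 from Option D at 9 → need 0 more.
Option 2, Option E: unused.
Cost = 4×8 + 22×9 = 230.

230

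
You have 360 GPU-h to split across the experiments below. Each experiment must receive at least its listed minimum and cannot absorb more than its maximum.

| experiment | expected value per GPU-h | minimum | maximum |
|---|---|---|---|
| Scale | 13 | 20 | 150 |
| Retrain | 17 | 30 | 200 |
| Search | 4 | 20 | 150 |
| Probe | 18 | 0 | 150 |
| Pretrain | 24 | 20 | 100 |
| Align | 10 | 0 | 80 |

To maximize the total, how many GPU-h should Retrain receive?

Meeting every minimum uses 20+30+20+0+20+0 = 90 GPU-h, leaving 270.
Rank by expected value per GPU-h: Pretrain 24 > Probe 18 > Retrain 17 > Scale 13 > Align 10 > Search 4.
Pretrain: +80 to 100 (cap) → 190 left.
Probe takes 150 more to reach its cap of 150 → 40 left.
Retrain: +40 (room for 170) → 70. Pool exhausted.

70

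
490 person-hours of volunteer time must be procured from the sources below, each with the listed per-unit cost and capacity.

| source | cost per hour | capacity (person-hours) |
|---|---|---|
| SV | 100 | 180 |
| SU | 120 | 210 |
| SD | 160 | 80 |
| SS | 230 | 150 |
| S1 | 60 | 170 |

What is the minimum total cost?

45000

Cheapest first:
Take 170 from S1 at 60 → need 320 more.
Take 180 from SV at 100 → need 140 more.
Take 140 from SU at 120 to finish.
SD, SS: unused.
Cost = 170×60 + 180×100 + 140×120 = 45000.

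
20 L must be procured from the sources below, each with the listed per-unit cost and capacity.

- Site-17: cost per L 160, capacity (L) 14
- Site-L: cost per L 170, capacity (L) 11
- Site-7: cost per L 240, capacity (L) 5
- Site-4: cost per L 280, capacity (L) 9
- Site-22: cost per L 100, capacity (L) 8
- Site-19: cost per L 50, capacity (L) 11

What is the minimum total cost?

1510

Fill from the cheapest source first.
Take 11 from Site-19 at 50 — need 9 more.
Take 8 from Site-22 at 100 — need 1 more.
Take 1 from Site-17 at 160 to finish.
Site-L, Site-7, Site-4: unused.
Cost = 11×50 + 8×100 + 1×160 = 1510.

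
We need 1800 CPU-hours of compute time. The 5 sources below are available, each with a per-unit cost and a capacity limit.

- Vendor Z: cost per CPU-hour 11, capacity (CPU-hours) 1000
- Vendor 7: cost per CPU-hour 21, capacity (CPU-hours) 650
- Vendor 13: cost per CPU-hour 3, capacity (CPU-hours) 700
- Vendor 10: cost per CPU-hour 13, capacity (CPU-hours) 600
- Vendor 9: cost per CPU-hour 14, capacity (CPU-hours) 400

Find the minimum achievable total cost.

Cheapest first:
Vendor 13 (3): use full 700 — 1100 CPU-hours to go.
Vendor Z (11): use full 1000 — 100 CPU-hours to go.
Take 100 from Vendor 10 at 13 to finish.
Vendor 9, Vendor 7: unused.
Cost = 700×3 + 1000×11 + 100×13 = 14400.

14400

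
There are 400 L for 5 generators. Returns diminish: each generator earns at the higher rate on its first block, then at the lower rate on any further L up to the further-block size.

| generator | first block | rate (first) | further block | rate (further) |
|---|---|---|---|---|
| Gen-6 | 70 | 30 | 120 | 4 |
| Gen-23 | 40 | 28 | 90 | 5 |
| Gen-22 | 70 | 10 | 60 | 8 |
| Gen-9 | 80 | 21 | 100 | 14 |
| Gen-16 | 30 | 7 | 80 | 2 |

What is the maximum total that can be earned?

Treat each block as its own option and order by rate: Gen-6/tier1 30 > Gen-23/tier1 28 > Gen-9/tier1 21 > Gen-9/tier2 14 > Gen-22/tier1 10 > Gen-22/tier2 8 > Gen-16/tier1 7 > Gen-23/tier2 5 > Gen-6/tier2 4 > Gen-16/tier2 2.
Gen-6/tier1 (30): +70 — 330 left.
Gen-23/tier1 (28): +40 — 290 left.
Fill Gen-9 tier1 block (80 at 21) — 210 left.
Gen-9/tier2 (14): +100 — 110 left.
Fill Gen-22 tier1 block (70 at 10) — 40 left.
Gen-22/tier2: +40 of 60 at 8; pool empty.
Total = 30×70 + 28×40 + 21×80 + 14×100 + 10×70 + 8×40 = 7320.

7320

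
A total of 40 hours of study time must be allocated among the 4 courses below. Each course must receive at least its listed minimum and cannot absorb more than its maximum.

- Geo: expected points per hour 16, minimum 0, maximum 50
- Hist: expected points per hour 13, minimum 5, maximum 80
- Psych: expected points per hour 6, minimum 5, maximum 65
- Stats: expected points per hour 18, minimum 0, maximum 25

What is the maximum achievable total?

625

Meeting every minimum uses 0+5+5+0 = 10 hours, leaving 30.
Highest expected points per hour first: Stats 18 > Geo 16 > Hist 13 > Psych 6.
Give Stats 25 more to hit its cap of 25 ; 5 left.
Only 5 left; Geo takes them to reach 5.
Total = 16×5 + 13×5 + 6×5 + 18×25 = 625.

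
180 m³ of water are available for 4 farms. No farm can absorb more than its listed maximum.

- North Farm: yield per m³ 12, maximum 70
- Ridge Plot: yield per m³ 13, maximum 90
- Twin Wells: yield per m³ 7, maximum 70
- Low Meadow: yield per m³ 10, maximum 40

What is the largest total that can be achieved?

Rank by yield per m³: Ridge Plot 13 > North Farm 12 > Low Meadow 10 > Twin Wells 7.
Ridge Plot takes 90 to reach its cap of 90 → 90 left.
North Farm: +70 to 70 (cap) → 20 left.
Low Meadow has room for 40 but only 20 remain, so it gets 20.
Total = 12×70 + 13×90 + 10×20 = 2210.

2210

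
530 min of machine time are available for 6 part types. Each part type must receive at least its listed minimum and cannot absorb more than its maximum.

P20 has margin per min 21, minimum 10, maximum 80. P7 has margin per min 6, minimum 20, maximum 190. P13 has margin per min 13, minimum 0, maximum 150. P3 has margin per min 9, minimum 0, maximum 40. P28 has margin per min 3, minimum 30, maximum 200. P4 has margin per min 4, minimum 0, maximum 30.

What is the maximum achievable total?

5370

Meeting every minimum uses 10+20+0+0+30+0 = 60 min, leaving 470.
Order the part types by margin per min: P20 21 > P13 13 > P3 9 > P7 6 > P4 4 > P28 3.
Give P20 70 more to hit its cap of 80 — 400 left.
P13 takes 150 more to reach its cap of 150 — 250 left.
Give P3 40 more to hit its cap of 40 — 210 left.
P7 takes 170 more to reach its cap of 190 — 40 left.
P4: +30 to 30 (cap) — 10 left.
P28 has room for 170 more but only 10 remain, so it gets 40.
Total = 21×80 + 6×190 + 13×150 + 9×40 + 3×40 + 4×30 = 5370.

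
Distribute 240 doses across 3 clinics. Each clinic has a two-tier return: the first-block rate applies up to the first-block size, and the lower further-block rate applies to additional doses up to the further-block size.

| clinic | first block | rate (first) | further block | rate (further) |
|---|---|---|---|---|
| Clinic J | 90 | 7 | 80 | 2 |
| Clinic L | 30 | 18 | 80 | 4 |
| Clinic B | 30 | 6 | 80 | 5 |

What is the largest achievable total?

1790

Order all 6 blocks by rate: Clinic L/first 18 > Clinic J/first 7 > Clinic B/first 6 > Clinic B/second 5 > Clinic L/second 4 > Clinic J/second 2.
Clinic L first at 18: fill all 30 ; 210 left.
Clinic J/first (7): +90 ; 120 left.
Clinic B/first (6): +30 ; 90 left.
Clinic B/second (5): +80 ; 10 left.
10 remain; put them into Clinic L second at 4.
Total = 18×30 + 7×90 + 6×30 + 5×80 + 4×10 = 1790.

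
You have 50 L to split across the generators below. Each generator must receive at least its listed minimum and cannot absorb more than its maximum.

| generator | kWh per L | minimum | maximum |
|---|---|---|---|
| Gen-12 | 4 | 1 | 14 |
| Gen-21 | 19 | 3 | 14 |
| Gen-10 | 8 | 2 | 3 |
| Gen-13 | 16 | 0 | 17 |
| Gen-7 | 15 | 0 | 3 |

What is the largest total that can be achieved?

Meeting every minimum uses 1+3+2+0+0 = 6 L, leaving 44.
Highest kWh per L first: Gen-21 19 > Gen-13 16 > Gen-7 15 > Gen-10 8 > Gen-12 4.
Gen-21 takes 11 more to reach its cap of 14 → 33 left.
Gen-13 takes 17 more to reach its cap of 17 → 16 left.
Gen-7 takes 3 more to reach its cap of 3 → 13 left.
Give Gen-10 1 more to hit its cap of 3 → 12 left.
Gen-12 has room for 13 more but only 12 remain, so it gets 13.
Total = 4×13 + 19×14 + 8×3 + 16×17 + 15×3 = 659.

659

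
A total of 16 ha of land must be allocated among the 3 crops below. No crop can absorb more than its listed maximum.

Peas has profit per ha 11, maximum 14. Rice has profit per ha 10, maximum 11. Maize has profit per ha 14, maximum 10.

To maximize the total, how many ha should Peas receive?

Highest profit per ha first: Maize 14 > Peas 11 > Rice 10.
Maize: +10 to 10 (cap) → 6 left.
Only 6 left; Peas takes them to reach 6.

6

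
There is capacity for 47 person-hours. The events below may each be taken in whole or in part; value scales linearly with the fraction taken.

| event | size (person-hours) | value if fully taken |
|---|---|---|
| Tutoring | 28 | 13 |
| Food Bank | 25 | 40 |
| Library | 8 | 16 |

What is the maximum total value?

Rank by value-to-size ratio: Library 16/8≈2, Food Bank 40/25≈1.6, Tutoring 13/28≈0.464.
All 8 person-hours of Library fit (value 16) — 39 remain.
Take all of Food Bank (25 person-hours, value 40) — 14 person-hours left.
Fill the last 14 person-hours with part of Tutoring: 14/28 of it earns 6.5.
Total value = 62.5.

62.5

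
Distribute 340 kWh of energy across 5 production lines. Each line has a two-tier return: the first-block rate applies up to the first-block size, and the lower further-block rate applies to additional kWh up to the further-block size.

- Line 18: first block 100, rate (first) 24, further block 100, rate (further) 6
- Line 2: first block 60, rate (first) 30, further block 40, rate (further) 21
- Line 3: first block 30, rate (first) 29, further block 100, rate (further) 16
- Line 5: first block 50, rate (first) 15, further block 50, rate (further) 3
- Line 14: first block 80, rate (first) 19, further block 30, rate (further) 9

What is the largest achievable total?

Rank every tier by rate: Line 2/tier1 30 > Line 3/tier1 29 > Line 18/tier1 24 > Line 2/tier2 21 > Line 14/tier1 19 > Line 3/tier2 16 > Line 5/tier1 15 > Line 14/tier2 9 > Line 18/tier2 6 > Line 5/tier2 3.
Line 2/tier1 (30): +60 → 280 left.
Fill Line 3 tier1 block (30 at 29) → 250 left.
Line 18 tier1 at 24: fill all 100 → 150 left.
Fill Line 2 tier2 block (40 at 21) → 110 left.
Line 14 tier1 at 19: fill all 80 → 30 left.
Line 3/tier2: +30 of 100 at 16; pool empty.
Total = 30×60 + 29×30 + 24×100 + 21×40 + 19×80 + 16×30 = 7910.

7910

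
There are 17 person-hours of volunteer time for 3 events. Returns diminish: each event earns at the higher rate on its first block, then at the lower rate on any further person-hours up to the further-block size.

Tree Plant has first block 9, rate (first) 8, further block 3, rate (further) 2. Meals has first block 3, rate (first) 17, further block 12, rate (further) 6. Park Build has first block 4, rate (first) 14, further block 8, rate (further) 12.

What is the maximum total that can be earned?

219

Order all 6 blocks by rate: Meals/T1 17 > Park Build/T1 14 > Park Build/T2 12 > Tree Plant/T1 8 > Meals/T2 6 > Tree Plant/T2 2.
Fill Meals T1 block (3 at 17) ; 14 left.
Park Build/T1 (14): +4 ; 10 left.
Park Build/T2 (12): +8 ; 2 left.
Tree Plant/T1: +2 of 9 at 8; pool empty.
Total = 17×3 + 14×4 + 12×8 + 8×2 = 219.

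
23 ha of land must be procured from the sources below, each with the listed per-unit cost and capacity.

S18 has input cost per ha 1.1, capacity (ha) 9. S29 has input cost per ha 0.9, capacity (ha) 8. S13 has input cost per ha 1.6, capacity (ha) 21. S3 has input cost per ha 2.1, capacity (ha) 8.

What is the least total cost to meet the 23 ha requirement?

Fill from the cheapest source first.
S29 (0.9): use full 8 → 15 ha to go.
S18 (1.1): use full 9 → 6 ha to go.
S13 at 1.6: take 6 of its 21 → requirement met.
S3: unused.
Cost = 8×0.9 + 9×1.1 + 6×1.6 = 26.7.

26.7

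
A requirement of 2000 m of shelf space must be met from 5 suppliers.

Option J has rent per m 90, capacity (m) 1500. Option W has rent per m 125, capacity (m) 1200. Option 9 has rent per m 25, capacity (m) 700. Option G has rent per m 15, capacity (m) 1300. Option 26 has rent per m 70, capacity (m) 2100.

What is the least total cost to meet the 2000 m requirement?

37000

Fill from the cheapest supplier first.
Take 1300 from Option G at 15 ; need 700 more.
Take 700 from Option 9 at 25 ; need 0 more.
Option 26, Option J, Option W: unused.
Cost = 1300×15 + 700×25 = 37000.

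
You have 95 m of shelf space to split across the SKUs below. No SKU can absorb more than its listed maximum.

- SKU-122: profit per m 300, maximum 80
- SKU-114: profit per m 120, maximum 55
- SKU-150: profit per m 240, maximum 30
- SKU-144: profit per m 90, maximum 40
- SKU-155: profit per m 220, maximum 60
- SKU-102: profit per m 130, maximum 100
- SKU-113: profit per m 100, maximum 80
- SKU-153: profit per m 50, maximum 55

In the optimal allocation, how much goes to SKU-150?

15

Rank by profit per m: SKU-122 300 > SKU-150 240 > SKU-155 220 > SKU-102 130 > SKU-114 120 > SKU-113 100 > SKU-144 90 > SKU-153 50.
SKU-122 takes 80 to reach its cap of 80 — 15 left.
Only 15 left; SKU-150 takes them to reach 15.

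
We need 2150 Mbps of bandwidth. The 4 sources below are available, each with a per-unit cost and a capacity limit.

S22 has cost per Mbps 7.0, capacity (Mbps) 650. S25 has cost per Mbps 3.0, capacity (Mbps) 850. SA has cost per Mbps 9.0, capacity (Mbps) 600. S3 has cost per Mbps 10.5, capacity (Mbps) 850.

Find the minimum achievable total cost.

Cheapest first:
S25 (3.0): use full 850 → 1300 Mbps to go.
S22 (7.0): use full 650 → 650 Mbps to go.
Take 600 from SA at 9.0 → need 50 more.
S3 at 10.5: take 50 of its 850 → requirement met.
Cost = 850×3.0 + 650×7.0 + 600×9.0 + 50×10.5 = 13025.

13025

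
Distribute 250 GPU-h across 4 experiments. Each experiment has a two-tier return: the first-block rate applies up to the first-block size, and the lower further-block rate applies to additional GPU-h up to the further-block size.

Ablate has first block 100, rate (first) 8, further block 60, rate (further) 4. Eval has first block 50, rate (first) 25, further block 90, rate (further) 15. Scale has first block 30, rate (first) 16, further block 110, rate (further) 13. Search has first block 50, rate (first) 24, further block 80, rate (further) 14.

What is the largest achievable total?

Treat each block as its own option and order by rate: Eval/first 25 > Search/first 24 > Scale/first 16 > Eval/second 15 > Search/second 14 > Scale/second 13 > Ablate/first 8 > Ablate/second 4.
Fill Eval first block (50 at 25) — 200 left.
Search first at 24: fill all 50 — 150 left.
Scale/first (16): +30 — 120 left.
Eval second at 15: fill all 90 — 30 left.
Search second at 14: only 30 left, fill 30.
Total = 25×50 + 24×50 + 16×30 + 15×90 + 14×30 = 4700.

4700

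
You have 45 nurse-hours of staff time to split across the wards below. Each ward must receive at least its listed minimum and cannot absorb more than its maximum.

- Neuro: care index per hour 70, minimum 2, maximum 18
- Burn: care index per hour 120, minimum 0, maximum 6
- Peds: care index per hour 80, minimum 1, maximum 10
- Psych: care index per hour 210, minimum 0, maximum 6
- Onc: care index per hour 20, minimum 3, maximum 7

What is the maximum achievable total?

Meeting every minimum uses 2+0+1+0+3 = 6 nurse-hours, leaving 39.
Highest care index per hour first: Psych 210 > Burn 120 > Peds 80 > Neuro 70 > Onc 20.
Give Psych 6 more to hit its cap of 6 — 33 left.
Burn: +6 to 6 (cap) — 27 left.
Peds takes 9 more to reach its cap of 10 — 18 left.
Neuro takes 16 more to reach its cap of 18 — 2 left.
Onc has room for 4 more but only 2 remain, so it gets 5.
Total = 70×18 + 120×6 + 80×10 + 210×6 + 20×5 = 4140.

4140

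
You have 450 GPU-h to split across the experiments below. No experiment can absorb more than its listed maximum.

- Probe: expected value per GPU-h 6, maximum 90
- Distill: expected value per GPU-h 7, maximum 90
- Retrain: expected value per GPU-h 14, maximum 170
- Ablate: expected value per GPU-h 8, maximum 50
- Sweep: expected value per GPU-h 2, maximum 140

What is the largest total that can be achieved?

4050

Order the experiments by expected value per GPU-h: Retrain 14 > Ablate 8 > Distill 7 > Probe 6 > Sweep 2.
Retrain: +170 to 170 (cap) — 280 left.
Ablate: +50 to 50 (cap) — 230 left.
Distill takes 90 to reach its cap of 90 — 140 left.
Probe takes 90 to reach its cap of 90 — 50 left.
Sweep has room for 140 but only 50 remain, so it gets 50.
Total = 6×90 + 7×90 + 14×170 + 8×50 + 2×50 = 4050.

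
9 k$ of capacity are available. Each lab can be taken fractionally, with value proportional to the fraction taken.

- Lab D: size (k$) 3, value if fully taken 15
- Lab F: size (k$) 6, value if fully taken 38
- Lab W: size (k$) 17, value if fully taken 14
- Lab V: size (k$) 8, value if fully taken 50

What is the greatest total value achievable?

56.75

Sort by value density: Lab F 38/6≈6.33, Lab V 50/8≈6.25, Lab D 15/3≈5, Lab W 14/17≈0.824.
Take all of Lab F (6 k$, value 38) → 3 k$ left.
Fill the last 3 k$ with part of Lab V: 3/8 of it earns 18.75.
Total value = 56.75.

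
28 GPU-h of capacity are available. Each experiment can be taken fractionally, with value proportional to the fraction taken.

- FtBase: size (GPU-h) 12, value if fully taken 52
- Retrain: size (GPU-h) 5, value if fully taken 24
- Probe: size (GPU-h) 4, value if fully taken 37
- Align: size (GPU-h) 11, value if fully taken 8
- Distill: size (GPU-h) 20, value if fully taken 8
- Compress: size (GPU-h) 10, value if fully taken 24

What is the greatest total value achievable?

129.8

Best value per unit of size first: Probe 37/4≈9.25, Retrain 24/5≈4.8, FtBase 52/12≈4.33, Compress 24/10≈2.4, Align 8/11≈0.727, Distill 8/20≈0.4.
Take all of Probe (4 GPU-h, value 37) ; 24 GPU-h left.
Take all of Retrain (5 GPU-h, value 24) ; 19 GPU-h left.
FtBase: take in full, 12 GPU-h for value 52 ; 7 left.
7 GPU-h left: a 7/10 share of Compress gives 24×7/10 = 16.8.
Total value = 129.8.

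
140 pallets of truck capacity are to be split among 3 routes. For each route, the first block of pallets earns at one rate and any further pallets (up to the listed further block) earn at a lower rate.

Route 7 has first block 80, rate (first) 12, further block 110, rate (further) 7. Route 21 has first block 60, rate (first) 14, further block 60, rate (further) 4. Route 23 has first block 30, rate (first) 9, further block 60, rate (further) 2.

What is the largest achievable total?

1800

Rank every tier by rate: Route 21/tier1 14 > Route 7/tier1 12 > Route 23/tier1 9 > Route 7/tier2 7 > Route 21/tier2 4 > Route 23/tier2 2.
Fill Route 21 tier1 block (60 at 14) — 80 left.
Route 7 tier1 at 12: fill all 80 — 0 left.
Total = 14×60 + 12×80 = 1800.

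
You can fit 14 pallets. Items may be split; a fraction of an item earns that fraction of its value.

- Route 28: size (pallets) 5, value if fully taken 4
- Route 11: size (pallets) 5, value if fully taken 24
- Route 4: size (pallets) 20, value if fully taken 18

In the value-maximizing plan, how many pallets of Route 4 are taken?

9

Rank by value-to-size ratio: Route 11 24/5≈4.8, Route 4 18/20≈0.9, Route 28 4/5≈0.8.
Take all of Route 11 (5 pallets, value 24) → 9 pallets left.
Only 9 pallets remain; take 9/20 of Route 4 for value 18×9/20 = 8.1.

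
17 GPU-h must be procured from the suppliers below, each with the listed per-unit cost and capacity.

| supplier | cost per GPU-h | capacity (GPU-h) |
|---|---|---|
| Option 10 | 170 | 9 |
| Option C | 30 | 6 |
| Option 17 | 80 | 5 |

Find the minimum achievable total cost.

1600

Cheapest first:
Option C (30): use full 6 → 11 GPU-h to go.
Option 17 (80): use full 5 → 6 GPU-h to go.
Take 6 from Option 10 at 170 to finish.
Cost = 6×30 + 5×80 + 6×170 = 1600.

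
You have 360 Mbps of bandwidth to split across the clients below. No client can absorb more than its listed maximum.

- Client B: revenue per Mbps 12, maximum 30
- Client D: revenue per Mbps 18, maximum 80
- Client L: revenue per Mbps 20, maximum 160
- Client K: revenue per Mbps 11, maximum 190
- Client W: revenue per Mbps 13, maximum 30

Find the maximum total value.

6050

Rank by revenue per Mbps: Client L 20 > Client D 18 > Client W 13 > Client B 12 > Client K 11.
Give Client L 160 to hit its cap of 160 ; 200 left.
Client D: +80 to 80 (cap) ; 120 left.
Client W takes 30 to reach its cap of 30 ; 90 left.
Client B takes 30 to reach its cap of 30 ; 60 left.
Only 60 left; Client K takes them to reach 60.
Total = 12×30 + 18×80 + 20×160 + 11×60 + 13×30 = 6050.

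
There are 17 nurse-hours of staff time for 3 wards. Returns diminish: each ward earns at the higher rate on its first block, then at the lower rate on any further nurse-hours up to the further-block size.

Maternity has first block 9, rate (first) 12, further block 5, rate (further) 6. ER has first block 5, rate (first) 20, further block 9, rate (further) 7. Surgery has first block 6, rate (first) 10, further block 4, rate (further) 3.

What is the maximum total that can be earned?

Rank every tier by rate: ER/first 20 > Maternity/first 12 > Surgery/first 10 > ER/second 7 > Maternity/second 6 > Surgery/second 3.
ER first at 20: fill all 5 ; 12 left.
Maternity/first (12): +9 ; 3 left.
Surgery first at 10: only 3 left, fill 3.
Total = 20×5 + 12×9 + 10×3 = 238.

238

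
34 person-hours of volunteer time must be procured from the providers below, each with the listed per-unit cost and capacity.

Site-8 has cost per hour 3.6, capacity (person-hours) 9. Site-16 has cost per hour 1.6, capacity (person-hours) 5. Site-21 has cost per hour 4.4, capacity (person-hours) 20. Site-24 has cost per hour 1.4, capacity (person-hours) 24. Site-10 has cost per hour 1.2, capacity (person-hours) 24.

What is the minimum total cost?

Fill from the cheapest provider first.
Site-10 (1.2): use full 24 ; 10 person-hours to go.
Site-24 at 1.4: take 10 of its 24 ; requirement met.
Site-16, Site-8, Site-21: unused.
Cost = 24×1.2 + 10×1.4 = 42.8.

42.8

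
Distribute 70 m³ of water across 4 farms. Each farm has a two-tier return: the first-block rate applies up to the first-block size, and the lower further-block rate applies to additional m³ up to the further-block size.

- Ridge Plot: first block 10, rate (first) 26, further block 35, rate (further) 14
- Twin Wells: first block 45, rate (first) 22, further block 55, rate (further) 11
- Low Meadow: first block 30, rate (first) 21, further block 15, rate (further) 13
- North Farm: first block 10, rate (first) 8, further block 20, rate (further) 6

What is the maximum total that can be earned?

Order all 8 blocks by rate: Ridge Plot/T1 26 > Twin Wells/T1 22 > Low Meadow/T1 21 > Ridge Plot/T2 14 > Low Meadow/T2 13 > Twin Wells/T2 11 > North Farm/T1 8 > North Farm/T2 6.
Fill Ridge Plot T1 block (10 at 26) ; 60 left.
Twin Wells T1 at 22: fill all 45 ; 15 left.
Low Meadow T1 at 21: only 15 left, fill 15.
Total = 26×10 + 22×45 + 21×15 = 1565.

1565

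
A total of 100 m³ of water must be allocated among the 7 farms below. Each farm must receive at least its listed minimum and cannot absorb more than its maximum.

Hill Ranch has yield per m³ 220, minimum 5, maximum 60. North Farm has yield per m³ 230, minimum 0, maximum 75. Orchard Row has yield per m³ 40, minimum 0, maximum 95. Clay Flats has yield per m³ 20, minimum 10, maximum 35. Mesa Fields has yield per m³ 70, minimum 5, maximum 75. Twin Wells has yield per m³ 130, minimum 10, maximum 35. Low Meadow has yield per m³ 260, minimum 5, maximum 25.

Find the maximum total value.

Meeting every minimum uses 5+0+0+10+5+10+5 = 35 m³, leaving 65.
Highest yield per m³ first: Low Meadow 260 > North Farm 230 > Hill Ranch 220 > Twin Wells 130 > Mesa Fields 70 > Orchard Row 40 > Clay Flats 20.
Low Meadow: +20 to 25 (cap) — 45 left.
North Farm: +45 (room for 75) → 45. Pool exhausted.
Total = 220×5 + 230×45 + 20×10 + 70×5 + 130×10 + 260×25 = 19800.

19800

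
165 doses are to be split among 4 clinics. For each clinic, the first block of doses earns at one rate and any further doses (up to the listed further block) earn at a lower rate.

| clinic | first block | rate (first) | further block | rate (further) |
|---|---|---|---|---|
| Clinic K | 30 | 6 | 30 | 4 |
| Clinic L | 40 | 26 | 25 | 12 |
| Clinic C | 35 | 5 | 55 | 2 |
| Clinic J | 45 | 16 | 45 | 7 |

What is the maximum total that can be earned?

Order all 8 blocks by rate: Clinic L/T1 26 > Clinic J/T1 16 > Clinic L/T2 12 > Clinic J/T2 7 > Clinic K/T1 6 > Clinic C/T1 5 > Clinic K/T2 4 > Clinic C/T2 2.
Fill Clinic L T1 block (40 at 26) ; 125 left.
Clinic J T1 at 16: fill all 45 ; 80 left.
Clinic L T2 at 12: fill all 25 ; 55 left.
Clinic J T2 at 7: fill all 45 ; 10 left.
Clinic K/T1: +10 of 30 at 6; pool empty.
Total = 26×40 + 16×45 + 12×25 + 7×45 + 6×10 = 2435.

2435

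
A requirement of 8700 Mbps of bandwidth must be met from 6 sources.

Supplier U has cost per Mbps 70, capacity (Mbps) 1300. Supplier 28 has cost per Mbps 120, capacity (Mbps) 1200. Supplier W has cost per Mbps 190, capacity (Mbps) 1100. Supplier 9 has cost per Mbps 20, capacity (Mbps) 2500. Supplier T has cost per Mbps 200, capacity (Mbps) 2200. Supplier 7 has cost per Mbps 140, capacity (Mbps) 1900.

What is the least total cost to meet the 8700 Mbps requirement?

900000

Fill from the cheapest source first.
Supplier 9 at 20: take all 2500 Mbps → 6200 still needed.
Supplier U at 70: take all 1300 Mbps → 4900 still needed.
Take 1200 from Supplier 28 at 120 → need 3700 more.
Take 1900 from Supplier 7 at 140 → need 1800 more.
Take 1100 from Supplier W at 190 → need 700 more.
Supplier T (200): take the remaining 700 → done.
Cost = 2500×20 + 1300×70 + 1200×120 + 1900×140 + 1100×190 + 700×200 = 900000.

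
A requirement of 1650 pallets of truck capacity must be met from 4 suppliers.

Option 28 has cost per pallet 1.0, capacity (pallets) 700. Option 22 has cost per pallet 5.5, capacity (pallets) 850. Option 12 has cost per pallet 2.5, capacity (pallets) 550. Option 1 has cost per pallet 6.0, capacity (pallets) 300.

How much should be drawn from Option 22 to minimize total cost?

400

Fill from the cheapest supplier first.
Option 28 (1.0): use full 700 — 950 pallets to go.
Option 12 at 2.5: take all 550 pallets — 400 still needed.
Option 22 (5.5): take the remaining 400 — done.
Option 1: unused.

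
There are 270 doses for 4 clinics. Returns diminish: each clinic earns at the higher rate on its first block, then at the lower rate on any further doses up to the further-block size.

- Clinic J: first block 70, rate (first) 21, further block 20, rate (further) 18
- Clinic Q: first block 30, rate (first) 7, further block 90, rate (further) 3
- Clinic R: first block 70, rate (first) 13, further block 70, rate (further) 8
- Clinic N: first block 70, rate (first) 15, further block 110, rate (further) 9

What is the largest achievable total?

Order all 8 blocks by rate: Clinic J/tier1 21 > Clinic J/tier2 18 > Clinic N/tier1 15 > Clinic R/tier1 13 > Clinic N/tier2 9 > Clinic R/tier2 8 > Clinic Q/tier1 7 > Clinic Q/tier2 3.
Clinic J tier1 at 21: fill all 70 → 200 left.
Clinic J/tier2 (18): +20 → 180 left.
Fill Clinic N tier1 block (70 at 15) → 110 left.
Clinic R/tier1 (13): +70 → 40 left.
40 remain; put them into Clinic N tier2 at 9.
Total = 21×70 + 18×20 + 15×70 + 13×70 + 9×40 = 4150.

4150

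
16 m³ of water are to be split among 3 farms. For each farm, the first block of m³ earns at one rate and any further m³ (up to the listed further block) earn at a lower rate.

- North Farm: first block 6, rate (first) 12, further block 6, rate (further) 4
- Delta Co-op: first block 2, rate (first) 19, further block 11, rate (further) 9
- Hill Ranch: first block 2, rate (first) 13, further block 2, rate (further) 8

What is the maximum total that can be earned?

Order all 6 blocks by rate: Delta Co-op/tier1 19 > Hill Ranch/tier1 13 > North Farm/tier1 12 > Delta Co-op/tier2 9 > Hill Ranch/tier2 8 > North Farm/tier2 4.
Delta Co-op/tier1 (19): +2 — 14 left.
Hill Ranch tier1 at 13: fill all 2 — 12 left.
North Farm/tier1 (12): +6 — 6 left.
6 remain; put them into Delta Co-op tier2 at 9.
Total = 19×2 + 13×2 + 12×6 + 9×6 = 190.

190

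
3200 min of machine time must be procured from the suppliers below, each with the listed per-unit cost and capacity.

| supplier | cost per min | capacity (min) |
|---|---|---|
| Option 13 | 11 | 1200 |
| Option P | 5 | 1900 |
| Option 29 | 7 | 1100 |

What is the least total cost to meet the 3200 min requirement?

19400

Use suppliers in increasing cost order.
Take 1900 from Option P at 5 — need 1300 more.
Option 29 (7): use full 1100 — 200 min to go.
Option 13 (11): take the remaining 200 — done.
Cost = 1900×5 + 1100×7 + 200×11 = 19400.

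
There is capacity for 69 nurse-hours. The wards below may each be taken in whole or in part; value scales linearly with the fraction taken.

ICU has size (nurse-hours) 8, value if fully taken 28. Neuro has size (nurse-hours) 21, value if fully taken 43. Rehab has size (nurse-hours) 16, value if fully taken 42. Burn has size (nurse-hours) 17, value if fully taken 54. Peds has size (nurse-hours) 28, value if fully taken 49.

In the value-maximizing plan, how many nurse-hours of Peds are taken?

Rank by value-to-size ratio: ICU 28/8≈3.5, Burn 54/17≈3.18, Rehab 42/16≈2.62, Neuro 43/21≈2.05, Peds 49/28≈1.75.
ICU: take in full, 8 nurse-hours for value 28 — 61 left.
Burn: take in full, 17 nurse-hours for value 54 — 44 left.
All 16 nurse-hours of Rehab fit (value 42) — 28 remain.
Neuro: take in full, 21 nurse-hours for value 43 — 7 left.
Only 7 nurse-hours remain; take 7/28 of Peds for value 49×7/28 = 12.25.

7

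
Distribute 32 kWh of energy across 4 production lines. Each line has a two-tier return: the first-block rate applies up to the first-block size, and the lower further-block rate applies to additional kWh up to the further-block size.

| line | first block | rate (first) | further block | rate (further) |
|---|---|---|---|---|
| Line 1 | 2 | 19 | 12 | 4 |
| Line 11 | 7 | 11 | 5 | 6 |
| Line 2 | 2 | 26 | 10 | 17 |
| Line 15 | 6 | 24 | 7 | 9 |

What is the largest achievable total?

Treat each block as its own option and order by rate: Line 2/tier1 26 > Line 15/tier1 24 > Line 1/tier1 19 > Line 2/tier2 17 > Line 11/tier1 11 > Line 15/tier2 9 > Line 11/tier2 6 > Line 1/tier2 4.
Line 2 tier1 at 26: fill all 2 — 30 left.
Fill Line 15 tier1 block (6 at 24) — 24 left.
Line 1/tier1 (19): +2 — 22 left.
Line 2 tier2 at 17: fill all 10 — 12 left.
Line 11 tier1 at 11: fill all 7 — 5 left.
Line 15/tier2: +5 of 7 at 9; pool empty.
Total = 26×2 + 24×6 + 19×2 + 17×10 + 11×7 + 9×5 = 526.

526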